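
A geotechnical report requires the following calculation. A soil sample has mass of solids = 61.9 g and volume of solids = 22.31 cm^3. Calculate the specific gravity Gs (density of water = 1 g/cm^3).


Using Gs = m_s / (V_s * rho_w)
Since rho_w = 1 g/cm^3:
Gs = 61.9 / 22.31
Gs = 2.775


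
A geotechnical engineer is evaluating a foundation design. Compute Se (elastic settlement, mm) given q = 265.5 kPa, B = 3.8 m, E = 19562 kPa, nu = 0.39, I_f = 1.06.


Using Se = q * B * (1 - nu^2) * I_f / E
1 - nu^2 = 1 - 0.39^2 = 0.8479
Se = 265.5 * 3.8 * 0.8479 * 1.06 / 19562
Se = 0.046354 m
Convert to mm: Se = 0.046354 * 1000 = 46.354 mm


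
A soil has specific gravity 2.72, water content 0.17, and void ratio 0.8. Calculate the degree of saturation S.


Result: 0.578

Derivation:
Using S = Gs * w / e
S = 2.72 * 0.17 / 0.8
S = 0.578


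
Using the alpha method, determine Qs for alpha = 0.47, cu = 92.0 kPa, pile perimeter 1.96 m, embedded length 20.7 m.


Using Qs = alpha * cu * perimeter * L
Qs = 0.47 * 92.0 * 1.96 * 20.7
Qs = 1754.33 kN


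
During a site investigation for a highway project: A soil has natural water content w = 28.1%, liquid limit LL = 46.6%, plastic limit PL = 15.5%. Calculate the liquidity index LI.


First compute the plasticity index:
PI = LL - PL = 46.6 - 15.5 = 31.1
Then compute the liquidity index:
LI = (w - PL) / PI
LI = (28.1 - 15.5) / 31.1
LI = 0.405


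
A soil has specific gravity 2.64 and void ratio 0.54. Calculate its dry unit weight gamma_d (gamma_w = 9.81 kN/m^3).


Using gamma_d = Gs * gamma_w / (1 + e)
gamma_d = 2.64 * 9.81 / (1 + 0.54)
gamma_d = 2.64 * 9.81 / 1.54
gamma_d = 16.817 kN/m^3


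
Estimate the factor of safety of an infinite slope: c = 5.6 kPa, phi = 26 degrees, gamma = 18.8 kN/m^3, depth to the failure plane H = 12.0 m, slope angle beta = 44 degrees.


Using Fs = c / (gamma*H*sin(beta)*cos(beta)) + tan(phi)/tan(beta)
Cohesion contribution = 5.6 / (18.8*12.0*sin(44)*cos(44))
Cohesion contribution = 0.0496757
Friction contribution = tan(26)/tan(44) = 0.505062
Fs = 0.0496757 + 0.505062
Fs = 0.555


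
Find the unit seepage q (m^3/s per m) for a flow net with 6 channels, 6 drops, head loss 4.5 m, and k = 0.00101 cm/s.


Convert k to m/s for unit consistency with H:
k = 0.00101 cm/s = 0.00101 / 100 m/s = 1.01e-05 m/s
Using q = k * H * Nf / Nd
Nf / Nd = 6 / 6 = 1.0
q = 1.01e-05 * 4.5 * 1.0
q = 4.545e-05 m^3/s per m


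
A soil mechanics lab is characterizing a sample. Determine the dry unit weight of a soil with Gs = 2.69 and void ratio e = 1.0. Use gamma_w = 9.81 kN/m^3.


Using gamma_d = Gs * gamma_w / (1 + e)
gamma_d = 2.69 * 9.81 / (1 + 1.0)
gamma_d = 2.69 * 9.81 / 2.0
gamma_d = 13.194 kN/m^3


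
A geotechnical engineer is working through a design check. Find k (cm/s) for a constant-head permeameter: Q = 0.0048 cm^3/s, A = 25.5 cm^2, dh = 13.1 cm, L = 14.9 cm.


Compute hydraulic gradient:
i = dh / L = 13.1 / 14.9 = 0.879195
Then apply Darcy's law:
k = Q / (A * i)
k = 0.0048 / (25.5 * 0.879195)
k = 0.0048 / 22.4195
k = 0.000214 cm/s


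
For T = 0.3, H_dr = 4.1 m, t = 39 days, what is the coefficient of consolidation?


Result: 0.12931 m^2/day

Derivation:
Using cv = T * H_dr^2 / t
H_dr^2 = 4.1^2 = 16.81
cv = 0.3 * 16.81 / 39
cv = 0.12931 m^2/day


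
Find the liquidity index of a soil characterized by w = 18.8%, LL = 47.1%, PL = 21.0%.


First compute the plasticity index:
PI = LL - PL = 47.1 - 21.0 = 26.1
Then compute the liquidity index:
LI = (w - PL) / PI
LI = (18.8 - 21.0) / 26.1
LI = -0.084


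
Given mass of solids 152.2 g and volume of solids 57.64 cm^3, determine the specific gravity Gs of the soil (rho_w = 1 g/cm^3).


Result: 2.641

Derivation:
Using Gs = m_s / (V_s * rho_w)
Since rho_w = 1 g/cm^3:
Gs = 152.2 / 57.64
Gs = 2.641


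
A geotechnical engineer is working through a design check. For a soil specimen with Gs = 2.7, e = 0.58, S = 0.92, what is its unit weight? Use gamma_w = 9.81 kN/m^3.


Using gamma = gamma_w * (Gs + S*e) / (1 + e)
Numerator: Gs + S*e = 2.7 + 0.92*0.58 = 3.2336
Denominator: 1 + e = 1 + 0.58 = 1.58
gamma = 9.81 * 3.2336 / 1.58
gamma = 20.077 kN/m^3


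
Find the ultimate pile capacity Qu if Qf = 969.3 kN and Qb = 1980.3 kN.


Using Qu = Qf + Qb
Qu = 969.3 + 1980.3
Qu = 2949.6 kN


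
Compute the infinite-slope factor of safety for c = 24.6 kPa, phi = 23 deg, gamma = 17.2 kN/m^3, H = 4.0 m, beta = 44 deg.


Using Fs = c / (gamma*H*sin(beta)*cos(beta)) + tan(phi)/tan(beta)
Cohesion contribution = 24.6 / (17.2*4.0*sin(44)*cos(44))
Cohesion contribution = 0.715552
Friction contribution = tan(23)/tan(44) = 0.439557
Fs = 0.715552 + 0.439557
Fs = 1.155


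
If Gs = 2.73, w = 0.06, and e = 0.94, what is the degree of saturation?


Result: 0.1743

Derivation:
Using S = Gs * w / e
S = 2.73 * 0.06 / 0.94
S = 0.1743


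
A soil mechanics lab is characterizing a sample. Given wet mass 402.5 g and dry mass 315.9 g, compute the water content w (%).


Result: 27.41 %

Derivation:
Using w = (m_wet - m_dry) / m_dry * 100
m_wet - m_dry = 402.5 - 315.9 = 86.6 g
w = 86.6 / 315.9 * 100
w = 27.41 %


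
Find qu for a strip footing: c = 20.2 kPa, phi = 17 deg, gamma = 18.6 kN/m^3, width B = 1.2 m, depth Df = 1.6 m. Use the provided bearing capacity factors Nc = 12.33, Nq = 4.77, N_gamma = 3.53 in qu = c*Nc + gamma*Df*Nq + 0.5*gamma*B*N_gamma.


Compute qu = c*Nc + gamma*Df*Nq + 0.5*gamma*B*N_gamma
Term 1: 20.2 * 12.33 = 249.066
Term 2: 18.6 * 1.6 * 4.77 = 141.9552
Term 3: 0.5 * 18.6 * 1.2 * 3.53 = 39.3948
qu = 249.066 + 141.9552 + 39.3948
qu = 430.42 kPa


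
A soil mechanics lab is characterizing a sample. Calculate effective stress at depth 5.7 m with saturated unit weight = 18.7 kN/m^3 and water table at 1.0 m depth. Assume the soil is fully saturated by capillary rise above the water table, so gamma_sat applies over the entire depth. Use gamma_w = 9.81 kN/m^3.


Total stress = gamma_sat * depth
sigma = 18.7 * 5.7 = 106.59 kPa
Pore water pressure u = gamma_w * (depth - d_wt)
u = 9.81 * (5.7 - 1.0) = 46.107 kPa
Effective stress = sigma - u
sigma' = 106.59 - 46.107 = 60.48 kPa


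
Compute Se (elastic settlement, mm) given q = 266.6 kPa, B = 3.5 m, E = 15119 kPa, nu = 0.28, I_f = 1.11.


Using Se = q * B * (1 - nu^2) * I_f / E
1 - nu^2 = 1 - 0.28^2 = 0.9216
Se = 266.6 * 3.5 * 0.9216 * 1.11 / 15119
Se = 0.063135 m
Convert to mm: Se = 0.063135 * 1000 = 63.135 mm


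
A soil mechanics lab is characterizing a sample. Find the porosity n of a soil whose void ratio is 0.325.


Result: 0.2453

Derivation:
Using the relation n = e / (1 + e)
n = 0.325 / (1 + 0.325)
n = 0.325 / 1.325
n = 0.2453


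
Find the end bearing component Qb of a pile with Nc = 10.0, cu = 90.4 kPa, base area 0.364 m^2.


Using Qb = Nc * cu * Ab
Qb = 10.0 * 90.4 * 0.364
Qb = 329.06 kN


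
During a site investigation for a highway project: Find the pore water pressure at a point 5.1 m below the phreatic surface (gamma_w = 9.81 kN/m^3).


Using u = gamma_w * h_w
u = 9.81 * 5.1
u = 50.03 kPa


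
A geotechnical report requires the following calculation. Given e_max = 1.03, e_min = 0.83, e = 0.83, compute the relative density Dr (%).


Using Dr = (e_max - e) / (e_max - e_min) * 100
e_max - e = 1.03 - 0.83 = 0.2
e_max - e_min = 1.03 - 0.83 = 0.2
Dr = 0.2 / 0.2 * 100
Dr = 100.0 %


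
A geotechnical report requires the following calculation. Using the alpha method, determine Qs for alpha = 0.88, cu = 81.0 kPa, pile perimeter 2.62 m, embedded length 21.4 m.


Using Qs = alpha * cu * perimeter * L
Qs = 0.88 * 81.0 * 2.62 * 21.4
Qs = 3996.53 kN


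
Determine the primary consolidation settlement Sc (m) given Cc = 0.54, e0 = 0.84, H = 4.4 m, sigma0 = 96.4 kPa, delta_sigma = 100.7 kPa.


Using Sc = Cc * H / (1 + e0) * log10((sigma0 + delta_sigma) / sigma0)
Stress ratio = (96.4 + 100.7) / 96.4 = 2.04461
log10(2.04461) = 0.31061
Cc * H / (1 + e0) = 0.54 * 4.4 / (1 + 0.84) = 1.2913
Sc = 1.2913 * 0.31061
Sc = 0.4011 m


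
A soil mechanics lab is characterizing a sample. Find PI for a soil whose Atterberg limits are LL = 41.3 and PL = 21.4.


Result: 19.9

Derivation:
Using PI = LL - PL
PI = 41.3 - 21.4
PI = 19.9


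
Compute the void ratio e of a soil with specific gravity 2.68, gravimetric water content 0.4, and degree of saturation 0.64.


Using the relation e = Gs * w / S
e = 2.68 * 0.4 / 0.64
e = 1.675


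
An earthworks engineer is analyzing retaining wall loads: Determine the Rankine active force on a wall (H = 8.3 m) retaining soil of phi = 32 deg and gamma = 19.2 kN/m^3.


Result: 203.2 kN/m

Derivation:
Compute active earth pressure coefficient:
Ka = tan^2(45 - phi/2) = tan^2(29.0) = 0.307259
Compute active force:
Pa = 0.5 * Ka * gamma * H^2
Pa = 0.5 * 0.307259 * 19.2 * 8.3^2
Pa = 203.2 kN/m


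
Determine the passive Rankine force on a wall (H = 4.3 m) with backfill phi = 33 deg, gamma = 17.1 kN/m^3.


Compute passive earth pressure coefficient:
Kp = tan^2(45 + phi/2) = tan^2(61.5) = 3.39212
Compute passive force:
Pp = 0.5 * Kp * gamma * H^2
Pp = 0.5 * 3.39212 * 17.1 * 4.3^2
Pp = 536.26 kN/m


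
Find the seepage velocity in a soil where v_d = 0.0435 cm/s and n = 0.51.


Using v_s = v_d / n
v_s = 0.0435 / 0.51
v_s = 0.08529 cm/s


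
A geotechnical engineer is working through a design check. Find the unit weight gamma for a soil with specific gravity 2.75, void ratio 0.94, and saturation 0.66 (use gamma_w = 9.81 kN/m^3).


Using gamma = gamma_w * (Gs + S*e) / (1 + e)
Numerator: Gs + S*e = 2.75 + 0.66*0.94 = 3.3704
Denominator: 1 + e = 1 + 0.94 = 1.94
gamma = 9.81 * 3.3704 / 1.94
gamma = 17.043 kN/m^3


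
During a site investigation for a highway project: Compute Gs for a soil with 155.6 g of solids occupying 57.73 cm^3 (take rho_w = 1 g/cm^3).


Using Gs = m_s / (V_s * rho_w)
Since rho_w = 1 g/cm^3:
Gs = 155.6 / 57.73
Gs = 2.695


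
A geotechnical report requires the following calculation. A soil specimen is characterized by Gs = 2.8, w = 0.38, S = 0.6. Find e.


Result: 1.7733

Derivation:
Using the relation e = Gs * w / S
e = 2.8 * 0.38 / 0.6
e = 1.7733


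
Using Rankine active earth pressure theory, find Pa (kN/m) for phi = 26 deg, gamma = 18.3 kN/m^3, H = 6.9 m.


Compute active earth pressure coefficient:
Ka = tan^2(45 - phi/2) = tan^2(32.0) = 0.390462
Compute active force:
Pa = 0.5 * Ka * gamma * H^2
Pa = 0.5 * 0.390462 * 18.3 * 6.9^2
Pa = 170.1 kN/m


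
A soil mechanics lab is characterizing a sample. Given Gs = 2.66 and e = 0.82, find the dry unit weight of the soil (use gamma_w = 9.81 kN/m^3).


Result: 14.338 kN/m^3

Derivation:
Using gamma_d = Gs * gamma_w / (1 + e)
gamma_d = 2.66 * 9.81 / (1 + 0.82)
gamma_d = 2.66 * 9.81 / 1.82
gamma_d = 14.338 kN/m^3


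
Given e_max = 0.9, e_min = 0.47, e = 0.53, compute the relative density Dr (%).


Using Dr = (e_max - e) / (e_max - e_min) * 100
e_max - e = 0.9 - 0.53 = 0.37
e_max - e_min = 0.9 - 0.47 = 0.43
Dr = 0.37 / 0.43 * 100
Dr = 86.05 %


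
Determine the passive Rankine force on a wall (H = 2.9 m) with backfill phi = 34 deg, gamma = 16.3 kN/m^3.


Compute passive earth pressure coefficient:
Kp = tan^2(45 + phi/2) = tan^2(62.0) = 3.537132
Compute passive force:
Pp = 0.5 * Kp * gamma * H^2
Pp = 0.5 * 3.537132 * 16.3 * 2.9^2
Pp = 242.44 kN/m


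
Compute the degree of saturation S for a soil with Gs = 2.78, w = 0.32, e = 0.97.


Using S = Gs * w / e
S = 2.78 * 0.32 / 0.97
S = 0.9171


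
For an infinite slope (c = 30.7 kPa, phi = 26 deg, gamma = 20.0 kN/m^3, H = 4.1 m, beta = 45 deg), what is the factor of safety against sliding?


Using Fs = c / (gamma*H*sin(beta)*cos(beta)) + tan(phi)/tan(beta)
Cohesion contribution = 30.7 / (20.0*4.1*sin(45)*cos(45))
Cohesion contribution = 0.74878
Friction contribution = tan(26)/tan(45) = 0.487733
Fs = 0.74878 + 0.487733
Fs = 1.237


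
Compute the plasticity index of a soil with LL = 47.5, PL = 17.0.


Result: 30.5

Derivation:
Using PI = LL - PL
PI = 47.5 - 17.0
PI = 30.5


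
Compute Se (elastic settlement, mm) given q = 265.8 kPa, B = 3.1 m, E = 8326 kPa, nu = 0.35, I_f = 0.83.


Result: 72.078 mm

Derivation:
Using Se = q * B * (1 - nu^2) * I_f / E
1 - nu^2 = 1 - 0.35^2 = 0.8775
Se = 265.8 * 3.1 * 0.8775 * 0.83 / 8326
Se = 0.072078 m
Convert to mm: Se = 0.072078 * 1000 = 72.078 mm


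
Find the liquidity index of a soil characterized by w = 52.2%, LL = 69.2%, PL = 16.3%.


First compute the plasticity index:
PI = LL - PL = 69.2 - 16.3 = 52.9
Then compute the liquidity index:
LI = (w - PL) / PI
LI = (52.2 - 16.3) / 52.9
LI = 0.679


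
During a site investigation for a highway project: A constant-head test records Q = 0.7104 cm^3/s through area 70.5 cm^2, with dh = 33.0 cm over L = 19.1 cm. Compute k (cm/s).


Result: 0.005832 cm/s

Derivation:
Compute hydraulic gradient:
i = dh / L = 33.0 / 19.1 = 1.72775
Then apply Darcy's law:
k = Q / (A * i)
k = 0.7104 / (70.5 * 1.72775)
k = 0.7104 / 121.806
k = 0.005832 cm/s


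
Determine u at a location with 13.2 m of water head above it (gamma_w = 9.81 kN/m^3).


Using u = gamma_w * h_w
u = 9.81 * 13.2
u = 129.49 kPa


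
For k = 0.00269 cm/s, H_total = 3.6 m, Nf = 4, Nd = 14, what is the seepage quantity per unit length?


Convert k to m/s for unit consistency with H:
k = 0.00269 cm/s = 0.00269 / 100 m/s = 2.69e-05 m/s
Using q = k * H * Nf / Nd
Nf / Nd = 4 / 14 = 0.2857
q = 2.69e-05 * 3.6 * 0.2857
q = 2.767e-05 m^3/s per m


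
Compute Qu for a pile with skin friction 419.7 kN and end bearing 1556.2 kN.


Using Qu = Qf + Qb
Qu = 419.7 + 1556.2
Qu = 1975.9 kN


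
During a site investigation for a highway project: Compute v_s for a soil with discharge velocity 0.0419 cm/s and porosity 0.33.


Using v_s = v_d / n
v_s = 0.0419 / 0.33
v_s = 0.12697 cm/s


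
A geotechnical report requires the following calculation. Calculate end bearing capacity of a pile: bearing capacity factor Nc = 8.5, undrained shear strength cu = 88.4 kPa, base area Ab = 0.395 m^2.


Result: 296.8 kN

Derivation:
Using Qb = Nc * cu * Ab
Qb = 8.5 * 88.4 * 0.395
Qb = 296.8 kN


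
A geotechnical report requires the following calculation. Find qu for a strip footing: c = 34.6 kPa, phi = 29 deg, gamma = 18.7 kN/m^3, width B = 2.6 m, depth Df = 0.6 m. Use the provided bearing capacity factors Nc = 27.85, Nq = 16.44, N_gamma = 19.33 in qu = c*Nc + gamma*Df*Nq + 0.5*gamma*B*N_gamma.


Result: 1617.98 kPa

Derivation:
Compute qu = c*Nc + gamma*Df*Nq + 0.5*gamma*B*N_gamma
Term 1: 34.6 * 27.85 = 963.61
Term 2: 18.7 * 0.6 * 16.44 = 184.4568
Term 3: 0.5 * 18.7 * 2.6 * 19.33 = 469.9123
qu = 963.61 + 184.4568 + 469.9123
qu = 1617.98 kPa


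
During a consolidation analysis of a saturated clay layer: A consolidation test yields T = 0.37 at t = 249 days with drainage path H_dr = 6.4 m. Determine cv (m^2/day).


Using cv = T * H_dr^2 / t
H_dr^2 = 6.4^2 = 40.96
cv = 0.37 * 40.96 / 249
cv = 0.06086 m^2/day


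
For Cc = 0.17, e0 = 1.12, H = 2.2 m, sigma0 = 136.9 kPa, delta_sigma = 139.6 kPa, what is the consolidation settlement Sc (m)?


Result: 0.0539 m

Derivation:
Using Sc = Cc * H / (1 + e0) * log10((sigma0 + delta_sigma) / sigma0)
Stress ratio = (136.9 + 139.6) / 136.9 = 2.01972
log10(2.01972) = 0.305292
Cc * H / (1 + e0) = 0.17 * 2.2 / (1 + 1.12) = 0.176415
Sc = 0.176415 * 0.305292
Sc = 0.0539 m


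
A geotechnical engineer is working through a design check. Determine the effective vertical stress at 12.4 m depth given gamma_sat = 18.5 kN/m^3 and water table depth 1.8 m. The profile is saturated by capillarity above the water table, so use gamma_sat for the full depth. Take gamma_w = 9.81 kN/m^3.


Total stress = gamma_sat * depth
sigma = 18.5 * 12.4 = 229.4 kPa
Pore water pressure u = gamma_w * (depth - d_wt)
u = 9.81 * (12.4 - 1.8) = 103.986 kPa
Effective stress = sigma - u
sigma' = 229.4 - 103.986 = 125.41 kPa


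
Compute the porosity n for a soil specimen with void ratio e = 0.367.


Result: 0.2685

Derivation:
Using the relation n = e / (1 + e)
n = 0.367 / (1 + 0.367)
n = 0.367 / 1.367
n = 0.2685


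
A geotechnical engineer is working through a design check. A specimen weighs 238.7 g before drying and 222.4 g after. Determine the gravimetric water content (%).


Result: 7.33 %

Derivation:
Using w = (m_wet - m_dry) / m_dry * 100
m_wet - m_dry = 238.7 - 222.4 = 16.3 g
w = 16.3 / 222.4 * 100
w = 7.33 %


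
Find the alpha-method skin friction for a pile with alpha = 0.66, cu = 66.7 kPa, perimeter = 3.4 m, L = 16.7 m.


Result: 2499.57 kN

Derivation:
Using Qs = alpha * cu * perimeter * L
Qs = 0.66 * 66.7 * 3.4 * 16.7
Qs = 2499.57 kN


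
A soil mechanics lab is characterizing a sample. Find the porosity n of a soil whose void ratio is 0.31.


Result: 0.2366

Derivation:
Using the relation n = e / (1 + e)
n = 0.31 / (1 + 0.31)
n = 0.31 / 1.31
n = 0.2366


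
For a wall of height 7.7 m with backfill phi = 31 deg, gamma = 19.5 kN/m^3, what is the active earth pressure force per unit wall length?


Compute active earth pressure coefficient:
Ka = tan^2(45 - phi/2) = tan^2(29.5) = 0.320099
Compute active force:
Pa = 0.5 * Ka * gamma * H^2
Pa = 0.5 * 0.320099 * 19.5 * 7.7^2
Pa = 185.04 kN/m


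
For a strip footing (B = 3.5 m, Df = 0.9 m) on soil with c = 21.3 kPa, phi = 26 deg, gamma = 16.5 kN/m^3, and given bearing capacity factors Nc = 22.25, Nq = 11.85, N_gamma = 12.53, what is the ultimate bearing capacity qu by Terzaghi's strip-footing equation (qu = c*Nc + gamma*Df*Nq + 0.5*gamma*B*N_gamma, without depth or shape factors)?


Compute qu = c*Nc + gamma*Df*Nq + 0.5*gamma*B*N_gamma
Term 1: 21.3 * 22.25 = 473.925
Term 2: 16.5 * 0.9 * 11.85 = 175.9725
Term 3: 0.5 * 16.5 * 3.5 * 12.53 = 361.80375
qu = 473.925 + 175.9725 + 361.80375
qu = 1011.7 kPa


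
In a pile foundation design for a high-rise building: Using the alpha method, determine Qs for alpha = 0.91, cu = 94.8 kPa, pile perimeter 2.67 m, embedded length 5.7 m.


Using Qs = alpha * cu * perimeter * L
Qs = 0.91 * 94.8 * 2.67 * 5.7
Qs = 1312.91 kN


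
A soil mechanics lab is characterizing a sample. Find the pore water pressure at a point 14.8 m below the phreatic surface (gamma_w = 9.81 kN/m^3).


Using u = gamma_w * h_w
u = 9.81 * 14.8
u = 145.19 kPa


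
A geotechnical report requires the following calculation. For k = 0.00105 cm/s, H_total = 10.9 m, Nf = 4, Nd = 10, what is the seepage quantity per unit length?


Convert k to m/s for unit consistency with H:
k = 0.00105 cm/s = 0.00105 / 100 m/s = 1.05e-05 m/s
Using q = k * H * Nf / Nd
Nf / Nd = 4 / 10 = 0.4
q = 1.05e-05 * 10.9 * 0.4
q = 4.578e-05 m^3/s per m


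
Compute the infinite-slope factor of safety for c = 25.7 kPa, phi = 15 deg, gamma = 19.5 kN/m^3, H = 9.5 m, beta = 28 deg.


Result: 0.839

Derivation:
Using Fs = c / (gamma*H*sin(beta)*cos(beta)) + tan(phi)/tan(beta)
Cohesion contribution = 25.7 / (19.5*9.5*sin(28)*cos(28))
Cohesion contribution = 0.334681
Friction contribution = tan(15)/tan(28) = 0.503939
Fs = 0.334681 + 0.503939
Fs = 0.839


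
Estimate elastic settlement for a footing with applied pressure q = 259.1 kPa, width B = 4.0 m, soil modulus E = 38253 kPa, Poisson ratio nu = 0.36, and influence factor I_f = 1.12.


Using Se = q * B * (1 - nu^2) * I_f / E
1 - nu^2 = 1 - 0.36^2 = 0.8704
Se = 259.1 * 4.0 * 0.8704 * 1.12 / 38253
Se = 0.026412 m
Convert to mm: Se = 0.026412 * 1000 = 26.412 mm


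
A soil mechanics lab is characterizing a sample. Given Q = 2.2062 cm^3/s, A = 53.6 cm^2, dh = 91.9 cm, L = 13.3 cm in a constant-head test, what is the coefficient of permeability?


Result: 0.005957 cm/s

Derivation:
Compute hydraulic gradient:
i = dh / L = 91.9 / 13.3 = 6.90977
Then apply Darcy's law:
k = Q / (A * i)
k = 2.2062 / (53.6 * 6.90977)
k = 2.2062 / 370.364
k = 0.005957 cm/s


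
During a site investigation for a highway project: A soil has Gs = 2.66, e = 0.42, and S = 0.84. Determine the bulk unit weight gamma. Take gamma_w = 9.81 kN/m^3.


Result: 20.814 kN/m^3

Derivation:
Using gamma = gamma_w * (Gs + S*e) / (1 + e)
Numerator: Gs + S*e = 2.66 + 0.84*0.42 = 3.0128
Denominator: 1 + e = 1 + 0.42 = 1.42
gamma = 9.81 * 3.0128 / 1.42
gamma = 20.814 kN/m^3


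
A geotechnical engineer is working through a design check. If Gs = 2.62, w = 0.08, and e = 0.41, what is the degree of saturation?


Result: 0.5112

Derivation:
Using S = Gs * w / e
S = 2.62 * 0.08 / 0.41
S = 0.5112


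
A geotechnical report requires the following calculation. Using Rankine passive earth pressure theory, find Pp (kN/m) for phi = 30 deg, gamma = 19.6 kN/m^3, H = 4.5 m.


Result: 595.35 kN/m

Derivation:
Compute passive earth pressure coefficient:
Kp = tan^2(45 + phi/2) = tan^2(60.0) = 3
Compute passive force:
Pp = 0.5 * Kp * gamma * H^2
Pp = 0.5 * 3 * 19.6 * 4.5^2
Pp = 595.35 kN/m


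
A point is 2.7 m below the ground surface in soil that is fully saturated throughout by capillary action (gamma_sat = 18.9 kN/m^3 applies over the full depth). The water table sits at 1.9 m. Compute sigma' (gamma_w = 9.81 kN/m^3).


Total stress = gamma_sat * depth
sigma = 18.9 * 2.7 = 51.03 kPa
Pore water pressure u = gamma_w * (depth - d_wt)
u = 9.81 * (2.7 - 1.9) = 7.848 kPa
Effective stress = sigma - u
sigma' = 51.03 - 7.848 = 43.18 kPa


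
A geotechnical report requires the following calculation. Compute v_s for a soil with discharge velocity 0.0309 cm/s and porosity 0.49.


Using v_s = v_d / n
v_s = 0.0309 / 0.49
v_s = 0.06306 cm/s


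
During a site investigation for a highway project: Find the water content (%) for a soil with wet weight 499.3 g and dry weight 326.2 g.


Using w = (m_wet - m_dry) / m_dry * 100
m_wet - m_dry = 499.3 - 326.2 = 173.1 g
w = 173.1 / 326.2 * 100
w = 53.07 %


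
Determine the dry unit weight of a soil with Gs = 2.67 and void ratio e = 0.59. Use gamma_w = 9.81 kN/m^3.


Using gamma_d = Gs * gamma_w / (1 + e)
gamma_d = 2.67 * 9.81 / (1 + 0.59)
gamma_d = 2.67 * 9.81 / 1.59
gamma_d = 16.473 kN/m^3


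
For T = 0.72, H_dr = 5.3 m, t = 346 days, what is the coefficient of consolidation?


Using cv = T * H_dr^2 / t
H_dr^2 = 5.3^2 = 28.09
cv = 0.72 * 28.09 / 346
cv = 0.05845 m^2/day


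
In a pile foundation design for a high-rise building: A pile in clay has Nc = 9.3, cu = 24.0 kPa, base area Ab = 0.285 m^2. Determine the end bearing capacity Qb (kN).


Result: 63.61 kN

Derivation:
Using Qb = Nc * cu * Ab
Qb = 9.3 * 24.0 * 0.285
Qb = 63.61 kN


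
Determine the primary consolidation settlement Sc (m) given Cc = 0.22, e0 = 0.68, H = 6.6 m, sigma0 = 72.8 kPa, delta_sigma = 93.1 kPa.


Result: 0.3092 m

Derivation:
Using Sc = Cc * H / (1 + e0) * log10((sigma0 + delta_sigma) / sigma0)
Stress ratio = (72.8 + 93.1) / 72.8 = 2.27885
log10(2.27885) = 0.357715
Cc * H / (1 + e0) = 0.22 * 6.6 / (1 + 0.68) = 0.864286
Sc = 0.864286 * 0.357715
Sc = 0.3092 m


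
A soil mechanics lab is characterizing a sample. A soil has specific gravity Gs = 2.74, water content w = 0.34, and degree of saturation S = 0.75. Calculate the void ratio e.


Result: 1.2421

Derivation:
Using the relation e = Gs * w / S
e = 2.74 * 0.34 / 0.75
e = 1.2421


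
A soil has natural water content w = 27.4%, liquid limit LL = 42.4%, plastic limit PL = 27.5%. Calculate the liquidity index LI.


First compute the plasticity index:
PI = LL - PL = 42.4 - 27.5 = 14.9
Then compute the liquidity index:
LI = (w - PL) / PI
LI = (27.4 - 27.5) / 14.9
LI = -0.007


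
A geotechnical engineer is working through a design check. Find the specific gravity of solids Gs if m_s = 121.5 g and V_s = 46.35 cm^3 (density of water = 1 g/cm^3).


Using Gs = m_s / (V_s * rho_w)
Since rho_w = 1 g/cm^3:
Gs = 121.5 / 46.35
Gs = 2.621


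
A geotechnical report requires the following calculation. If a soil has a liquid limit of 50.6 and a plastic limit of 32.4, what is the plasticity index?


Using PI = LL - PL
PI = 50.6 - 32.4
PI = 18.2


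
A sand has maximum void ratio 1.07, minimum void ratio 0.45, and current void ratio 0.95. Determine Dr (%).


Using Dr = (e_max - e) / (e_max - e_min) * 100
e_max - e = 1.07 - 0.95 = 0.12
e_max - e_min = 1.07 - 0.45 = 0.62
Dr = 0.12 / 0.62 * 100
Dr = 19.35 %


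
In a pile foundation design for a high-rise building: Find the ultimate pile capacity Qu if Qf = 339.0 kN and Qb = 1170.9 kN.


Using Qu = Qf + Qb
Qu = 339.0 + 1170.9
Qu = 1509.9 kN


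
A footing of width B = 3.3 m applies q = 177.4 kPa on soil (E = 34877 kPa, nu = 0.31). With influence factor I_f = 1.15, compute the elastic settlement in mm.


Using Se = q * B * (1 - nu^2) * I_f / E
1 - nu^2 = 1 - 0.31^2 = 0.9039
Se = 177.4 * 3.3 * 0.9039 * 1.15 / 34877
Se = 0.017448 m
Convert to mm: Se = 0.017448 * 1000 = 17.448 mm


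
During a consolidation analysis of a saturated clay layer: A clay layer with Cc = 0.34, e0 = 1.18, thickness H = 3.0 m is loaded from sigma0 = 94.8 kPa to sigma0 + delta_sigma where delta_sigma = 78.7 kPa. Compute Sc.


Using Sc = Cc * H / (1 + e0) * log10((sigma0 + delta_sigma) / sigma0)
Stress ratio = (94.8 + 78.7) / 94.8 = 1.83017
log10(1.83017) = 0.262491
Cc * H / (1 + e0) = 0.34 * 3.0 / (1 + 1.18) = 0.46789
Sc = 0.46789 * 0.262491
Sc = 0.1228 m


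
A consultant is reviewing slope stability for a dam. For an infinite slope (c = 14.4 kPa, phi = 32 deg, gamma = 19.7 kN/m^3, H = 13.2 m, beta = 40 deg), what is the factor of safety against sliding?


Using Fs = c / (gamma*H*sin(beta)*cos(beta)) + tan(phi)/tan(beta)
Cohesion contribution = 14.4 / (19.7*13.2*sin(40)*cos(40))
Cohesion contribution = 0.112461
Friction contribution = tan(32)/tan(40) = 0.74469
Fs = 0.112461 + 0.74469
Fs = 0.857


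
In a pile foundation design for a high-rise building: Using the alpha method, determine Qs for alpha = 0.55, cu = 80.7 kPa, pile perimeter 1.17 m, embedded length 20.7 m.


Result: 1074.96 kN

Derivation:
Using Qs = alpha * cu * perimeter * L
Qs = 0.55 * 80.7 * 1.17 * 20.7
Qs = 1074.96 kN


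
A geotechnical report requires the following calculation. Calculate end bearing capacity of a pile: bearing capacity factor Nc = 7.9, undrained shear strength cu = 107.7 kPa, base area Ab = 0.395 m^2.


Result: 336.08 kN

Derivation:
Using Qb = Nc * cu * Ab
Qb = 7.9 * 107.7 * 0.395
Qb = 336.08 kN


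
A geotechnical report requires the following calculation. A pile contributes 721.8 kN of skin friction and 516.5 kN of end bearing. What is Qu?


Using Qu = Qf + Qb
Qu = 721.8 + 516.5
Qu = 1238.3 kN


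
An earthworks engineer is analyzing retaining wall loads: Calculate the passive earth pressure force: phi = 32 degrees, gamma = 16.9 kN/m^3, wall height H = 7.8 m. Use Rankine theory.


Result: 1673.18 kN/m

Derivation:
Compute passive earth pressure coefficient:
Kp = tan^2(45 + phi/2) = tan^2(61.0) = 3.254588
Compute passive force:
Pp = 0.5 * Kp * gamma * H^2
Pp = 0.5 * 3.254588 * 16.9 * 7.8^2
Pp = 1673.18 kN/m


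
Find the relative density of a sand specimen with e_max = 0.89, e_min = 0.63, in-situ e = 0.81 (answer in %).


Using Dr = (e_max - e) / (e_max - e_min) * 100
e_max - e = 0.89 - 0.81 = 0.08
e_max - e_min = 0.89 - 0.63 = 0.26
Dr = 0.08 / 0.26 * 100
Dr = 30.77 %


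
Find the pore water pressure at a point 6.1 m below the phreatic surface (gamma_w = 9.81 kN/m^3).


Using u = gamma_w * h_w
u = 9.81 * 6.1
u = 59.84 kPa


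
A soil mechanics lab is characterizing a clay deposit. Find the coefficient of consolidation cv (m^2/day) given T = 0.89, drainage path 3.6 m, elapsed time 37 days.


Using cv = T * H_dr^2 / t
H_dr^2 = 3.6^2 = 12.96
cv = 0.89 * 12.96 / 37
cv = 0.31174 m^2/day


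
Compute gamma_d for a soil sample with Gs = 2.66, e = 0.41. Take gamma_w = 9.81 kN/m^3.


Using gamma_d = Gs * gamma_w / (1 + e)
gamma_d = 2.66 * 9.81 / (1 + 0.41)
gamma_d = 2.66 * 9.81 / 1.41
gamma_d = 18.507 kN/m^3


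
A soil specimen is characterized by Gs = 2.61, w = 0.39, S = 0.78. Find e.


Result: 1.305

Derivation:
Using the relation e = Gs * w / S
e = 2.61 * 0.39 / 0.78
e = 1.305


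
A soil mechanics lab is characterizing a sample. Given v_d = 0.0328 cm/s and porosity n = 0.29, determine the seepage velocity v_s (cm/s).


Result: 0.1131 cm/s

Derivation:
Using v_s = v_d / n
v_s = 0.0328 / 0.29
v_s = 0.1131 cm/s


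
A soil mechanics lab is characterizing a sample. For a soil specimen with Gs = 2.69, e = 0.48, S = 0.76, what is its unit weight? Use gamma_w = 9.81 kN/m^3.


Result: 20.248 kN/m^3

Derivation:
Using gamma = gamma_w * (Gs + S*e) / (1 + e)
Numerator: Gs + S*e = 2.69 + 0.76*0.48 = 3.0548
Denominator: 1 + e = 1 + 0.48 = 1.48
gamma = 9.81 * 3.0548 / 1.48
gamma = 20.248 kN/m^3


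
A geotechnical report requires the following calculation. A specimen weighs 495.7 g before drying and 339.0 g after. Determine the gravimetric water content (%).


Using w = (m_wet - m_dry) / m_dry * 100
m_wet - m_dry = 495.7 - 339.0 = 156.7 g
w = 156.7 / 339.0 * 100
w = 46.22 %


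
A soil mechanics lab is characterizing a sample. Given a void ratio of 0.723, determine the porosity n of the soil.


Result: 0.4196

Derivation:
Using the relation n = e / (1 + e)
n = 0.723 / (1 + 0.723)
n = 0.723 / 1.723
n = 0.4196


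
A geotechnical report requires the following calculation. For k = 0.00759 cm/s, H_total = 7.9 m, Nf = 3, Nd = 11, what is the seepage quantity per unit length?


Convert k to m/s for unit consistency with H:
k = 0.00759 cm/s = 0.00759 / 100 m/s = 7.59e-05 m/s
Using q = k * H * Nf / Nd
Nf / Nd = 3 / 11 = 0.2727
q = 7.59e-05 * 7.9 * 0.2727
q = 0.0001635 m^3/s per m


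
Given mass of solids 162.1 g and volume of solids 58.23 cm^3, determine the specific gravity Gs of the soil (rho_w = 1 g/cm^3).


Using Gs = m_s / (V_s * rho_w)
Since rho_w = 1 g/cm^3:
Gs = 162.1 / 58.23
Gs = 2.784


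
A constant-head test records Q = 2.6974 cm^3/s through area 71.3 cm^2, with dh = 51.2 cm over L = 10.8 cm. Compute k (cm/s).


Compute hydraulic gradient:
i = dh / L = 51.2 / 10.8 = 4.74074
Then apply Darcy's law:
k = Q / (A * i)
k = 2.6974 / (71.3 * 4.74074)
k = 2.6974 / 338.015
k = 0.00798 cm/s


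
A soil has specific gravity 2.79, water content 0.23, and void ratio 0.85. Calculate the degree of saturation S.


Using S = Gs * w / e
S = 2.79 * 0.23 / 0.85
S = 0.7549


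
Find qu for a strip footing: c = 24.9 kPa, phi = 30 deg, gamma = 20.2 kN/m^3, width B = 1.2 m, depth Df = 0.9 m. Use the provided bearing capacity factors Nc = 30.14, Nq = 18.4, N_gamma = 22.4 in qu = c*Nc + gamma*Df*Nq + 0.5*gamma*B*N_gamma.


Compute qu = c*Nc + gamma*Df*Nq + 0.5*gamma*B*N_gamma
Term 1: 24.9 * 30.14 = 750.486
Term 2: 20.2 * 0.9 * 18.4 = 334.512
Term 3: 0.5 * 20.2 * 1.2 * 22.4 = 271.488
qu = 750.486 + 334.512 + 271.488
qu = 1356.49 kPa


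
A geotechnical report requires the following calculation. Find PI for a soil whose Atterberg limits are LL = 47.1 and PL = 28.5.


Using PI = LL - PL
PI = 47.1 - 28.5
PI = 18.6


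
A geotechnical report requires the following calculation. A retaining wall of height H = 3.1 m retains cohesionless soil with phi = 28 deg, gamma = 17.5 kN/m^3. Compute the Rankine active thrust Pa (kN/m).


Compute active earth pressure coefficient:
Ka = tan^2(45 - phi/2) = tan^2(31.0) = 0.361033
Compute active force:
Pa = 0.5 * Ka * gamma * H^2
Pa = 0.5 * 0.361033 * 17.5 * 3.1^2
Pa = 30.36 kN/m


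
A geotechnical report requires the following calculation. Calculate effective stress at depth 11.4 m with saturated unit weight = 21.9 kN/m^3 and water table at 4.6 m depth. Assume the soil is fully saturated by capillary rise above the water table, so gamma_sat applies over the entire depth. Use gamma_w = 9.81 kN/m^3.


Total stress = gamma_sat * depth
sigma = 21.9 * 11.4 = 249.66 kPa
Pore water pressure u = gamma_w * (depth - d_wt)
u = 9.81 * (11.4 - 4.6) = 66.708 kPa
Effective stress = sigma - u
sigma' = 249.66 - 66.708 = 182.95 kPa


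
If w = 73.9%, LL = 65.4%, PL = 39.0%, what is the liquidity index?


First compute the plasticity index:
PI = LL - PL = 65.4 - 39.0 = 26.4
Then compute the liquidity index:
LI = (w - PL) / PI
LI = (73.9 - 39.0) / 26.4
LI = 1.322


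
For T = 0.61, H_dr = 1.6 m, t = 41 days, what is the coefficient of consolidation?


Using cv = T * H_dr^2 / t
H_dr^2 = 1.6^2 = 2.56
cv = 0.61 * 2.56 / 41
cv = 0.03809 m^2/day


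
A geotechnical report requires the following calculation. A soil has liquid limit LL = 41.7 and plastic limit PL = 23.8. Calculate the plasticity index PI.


Using PI = LL - PL
PI = 41.7 - 23.8
PI = 17.9


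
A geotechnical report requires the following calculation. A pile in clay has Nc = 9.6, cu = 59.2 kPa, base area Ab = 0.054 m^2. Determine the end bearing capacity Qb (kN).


Using Qb = Nc * cu * Ab
Qb = 9.6 * 59.2 * 0.054
Qb = 30.69 kN


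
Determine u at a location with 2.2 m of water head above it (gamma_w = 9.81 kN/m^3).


Using u = gamma_w * h_w
u = 9.81 * 2.2
u = 21.58 kPa


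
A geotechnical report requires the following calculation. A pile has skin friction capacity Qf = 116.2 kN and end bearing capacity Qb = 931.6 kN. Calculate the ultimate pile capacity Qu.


Result: 1047.8 kN

Derivation:
Using Qu = Qf + Qb
Qu = 116.2 + 931.6
Qu = 1047.8 kN


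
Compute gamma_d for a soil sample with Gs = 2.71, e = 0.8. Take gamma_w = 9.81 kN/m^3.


Result: 14.77 kN/m^3

Derivation:
Using gamma_d = Gs * gamma_w / (1 + e)
gamma_d = 2.71 * 9.81 / (1 + 0.8)
gamma_d = 2.71 * 9.81 / 1.8
gamma_d = 14.77 kN/m^3


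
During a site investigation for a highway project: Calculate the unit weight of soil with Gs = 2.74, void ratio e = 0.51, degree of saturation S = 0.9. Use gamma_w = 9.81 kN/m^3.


Result: 20.783 kN/m^3

Derivation:
Using gamma = gamma_w * (Gs + S*e) / (1 + e)
Numerator: Gs + S*e = 2.74 + 0.9*0.51 = 3.199
Denominator: 1 + e = 1 + 0.51 = 1.51
gamma = 9.81 * 3.199 / 1.51
gamma = 20.783 kN/m^3


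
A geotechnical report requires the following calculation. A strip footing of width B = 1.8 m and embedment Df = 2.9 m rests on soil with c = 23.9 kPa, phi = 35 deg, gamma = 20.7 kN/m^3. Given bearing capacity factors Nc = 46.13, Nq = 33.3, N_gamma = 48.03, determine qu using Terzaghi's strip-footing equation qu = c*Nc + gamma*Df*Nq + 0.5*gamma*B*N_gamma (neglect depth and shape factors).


Compute qu = c*Nc + gamma*Df*Nq + 0.5*gamma*B*N_gamma
Term 1: 23.9 * 46.13 = 1102.507
Term 2: 20.7 * 2.9 * 33.3 = 1998.999
Term 3: 0.5 * 20.7 * 1.8 * 48.03 = 894.7989
qu = 1102.507 + 1998.999 + 894.7989
qu = 3996.3 kPa


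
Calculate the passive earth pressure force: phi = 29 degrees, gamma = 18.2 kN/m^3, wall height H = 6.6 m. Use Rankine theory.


Result: 1142.44 kN/m

Derivation:
Compute passive earth pressure coefficient:
Kp = tan^2(45 + phi/2) = tan^2(59.5) = 2.88206
Compute passive force:
Pp = 0.5 * Kp * gamma * H^2
Pp = 0.5 * 2.88206 * 18.2 * 6.6^2
Pp = 1142.44 kN/m


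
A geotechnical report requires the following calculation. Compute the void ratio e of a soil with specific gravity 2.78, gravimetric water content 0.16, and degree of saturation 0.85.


Result: 0.5233

Derivation:
Using the relation e = Gs * w / S
e = 2.78 * 0.16 / 0.85
e = 0.5233


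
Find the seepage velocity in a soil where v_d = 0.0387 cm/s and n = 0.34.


Using v_s = v_d / n
v_s = 0.0387 / 0.34
v_s = 0.11382 cm/s


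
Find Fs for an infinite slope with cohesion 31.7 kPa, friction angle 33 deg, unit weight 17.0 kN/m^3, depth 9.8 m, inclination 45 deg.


Using Fs = c / (gamma*H*sin(beta)*cos(beta)) + tan(phi)/tan(beta)
Cohesion contribution = 31.7 / (17.0*9.8*sin(45)*cos(45))
Cohesion contribution = 0.380552
Friction contribution = tan(33)/tan(45) = 0.649408
Fs = 0.380552 + 0.649408
Fs = 1.03


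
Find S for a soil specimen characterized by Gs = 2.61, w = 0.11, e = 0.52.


Using S = Gs * w / e
S = 2.61 * 0.11 / 0.52
S = 0.5521


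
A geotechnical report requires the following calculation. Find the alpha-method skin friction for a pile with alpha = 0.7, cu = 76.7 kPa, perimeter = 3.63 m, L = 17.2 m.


Using Qs = alpha * cu * perimeter * L
Qs = 0.7 * 76.7 * 3.63 * 17.2
Qs = 3352.19 kN


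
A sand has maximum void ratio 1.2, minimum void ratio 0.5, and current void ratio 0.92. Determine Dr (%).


Using Dr = (e_max - e) / (e_max - e_min) * 100
e_max - e = 1.2 - 0.92 = 0.28
e_max - e_min = 1.2 - 0.5 = 0.7
Dr = 0.28 / 0.7 * 100
Dr = 40.0 %


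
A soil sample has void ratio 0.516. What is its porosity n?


Result: 0.3404

Derivation:
Using the relation n = e / (1 + e)
n = 0.516 / (1 + 0.516)
n = 0.516 / 1.516
n = 0.3404


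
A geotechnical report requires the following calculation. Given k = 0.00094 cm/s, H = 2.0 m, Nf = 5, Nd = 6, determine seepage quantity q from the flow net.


Convert k to m/s for unit consistency with H:
k = 0.00094 cm/s = 0.00094 / 100 m/s = 9.4e-06 m/s
Using q = k * H * Nf / Nd
Nf / Nd = 5 / 6 = 0.8333
q = 9.4e-06 * 2.0 * 0.8333
q = 1.567e-05 m^3/s per m


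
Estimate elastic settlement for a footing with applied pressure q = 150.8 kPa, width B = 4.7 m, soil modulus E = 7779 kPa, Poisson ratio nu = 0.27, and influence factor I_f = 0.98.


Result: 82.781 mm

Derivation:
Using Se = q * B * (1 - nu^2) * I_f / E
1 - nu^2 = 1 - 0.27^2 = 0.9271
Se = 150.8 * 4.7 * 0.9271 * 0.98 / 7779
Se = 0.082781 m
Convert to mm: Se = 0.082781 * 1000 = 82.781 mm


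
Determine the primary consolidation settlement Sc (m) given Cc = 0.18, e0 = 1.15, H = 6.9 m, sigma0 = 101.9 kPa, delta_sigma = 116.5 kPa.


Using Sc = Cc * H / (1 + e0) * log10((sigma0 + delta_sigma) / sigma0)
Stress ratio = (101.9 + 116.5) / 101.9 = 2.14328
log10(2.14328) = 0.331078
Cc * H / (1 + e0) = 0.18 * 6.9 / (1 + 1.15) = 0.577674
Sc = 0.577674 * 0.331078
Sc = 0.1913 m


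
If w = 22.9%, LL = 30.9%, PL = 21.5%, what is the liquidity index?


First compute the plasticity index:
PI = LL - PL = 30.9 - 21.5 = 9.4
Then compute the liquidity index:
LI = (w - PL) / PI
LI = (22.9 - 21.5) / 9.4
LI = 0.149


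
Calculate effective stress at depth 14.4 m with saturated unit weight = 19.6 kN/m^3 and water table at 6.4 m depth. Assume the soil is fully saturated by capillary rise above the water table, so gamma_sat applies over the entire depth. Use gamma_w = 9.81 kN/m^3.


Total stress = gamma_sat * depth
sigma = 19.6 * 14.4 = 282.24 kPa
Pore water pressure u = gamma_w * (depth - d_wt)
u = 9.81 * (14.4 - 6.4) = 78.48 kPa
Effective stress = sigma - u
sigma' = 282.24 - 78.48 = 203.76 kPa


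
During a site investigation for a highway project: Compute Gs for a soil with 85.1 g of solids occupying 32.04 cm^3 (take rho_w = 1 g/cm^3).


Using Gs = m_s / (V_s * rho_w)
Since rho_w = 1 g/cm^3:
Gs = 85.1 / 32.04
Gs = 2.656


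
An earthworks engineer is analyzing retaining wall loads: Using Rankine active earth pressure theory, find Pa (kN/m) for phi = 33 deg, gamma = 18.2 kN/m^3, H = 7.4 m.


Compute active earth pressure coefficient:
Ka = tan^2(45 - phi/2) = tan^2(28.5) = 0.294801
Compute active force:
Pa = 0.5 * Ka * gamma * H^2
Pa = 0.5 * 0.294801 * 18.2 * 7.4^2
Pa = 146.9 kN/m


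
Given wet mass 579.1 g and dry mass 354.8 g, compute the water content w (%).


Result: 63.22 %

Derivation:
Using w = (m_wet - m_dry) / m_dry * 100
m_wet - m_dry = 579.1 - 354.8 = 224.3 g
w = 224.3 / 354.8 * 100
w = 63.22 %


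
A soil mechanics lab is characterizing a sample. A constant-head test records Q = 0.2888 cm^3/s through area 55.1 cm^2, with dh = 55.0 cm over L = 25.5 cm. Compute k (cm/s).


Result: 0.00243 cm/s

Derivation:
Compute hydraulic gradient:
i = dh / L = 55.0 / 25.5 = 2.15686
Then apply Darcy's law:
k = Q / (A * i)
k = 0.2888 / (55.1 * 2.15686)
k = 0.2888 / 118.843
k = 0.00243 cm/s


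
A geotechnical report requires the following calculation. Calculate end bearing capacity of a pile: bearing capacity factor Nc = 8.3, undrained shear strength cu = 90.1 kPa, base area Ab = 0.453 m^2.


Result: 338.77 kN

Derivation:
Using Qb = Nc * cu * Ab
Qb = 8.3 * 90.1 * 0.453
Qb = 338.77 kN
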